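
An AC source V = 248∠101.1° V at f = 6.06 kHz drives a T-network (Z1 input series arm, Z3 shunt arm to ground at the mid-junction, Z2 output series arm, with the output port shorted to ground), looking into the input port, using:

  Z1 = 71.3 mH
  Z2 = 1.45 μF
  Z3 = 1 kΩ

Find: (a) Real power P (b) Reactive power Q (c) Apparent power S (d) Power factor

Step 1 — Angular frequency: ω = 2π·f = 2π·6060 = 3.808e+04 rad/s.
Step 2 — Component impedances:
  Z1: Z = jωL = j·3.808e+04·0.0713 = 0 + j2715 Ω
  Z2: Z = 1/(jωC) = -j/(ω·C) = 0 - j18.11 Ω
  Z3: Z = R = 1000 Ω
Step 3 — With the output port shorted to ground, the output series arm Z2 runs from the junction to ground; the shunt arm Z3 also runs from the junction to ground. They appear in parallel: Z3 || Z2 = 0.328 - j18.11 Ω.
Step 4 — Series with input arm Z1: Z_in = Z1 + (Z3 || Z2) = 0.328 + j2697 Ω = 2697∠90.0° Ω.
Step 5 — Source phasor: V = 248∠101.1° V = -47.75 + j243.4 V.
Step 6 — Current: I = V / Z = 0.09024 + j0.01772 A = 0.09196∠11.1° A.
Step 7 — Complex power: S = V·I* = 0.002774 + j22.81 VA.
Step 8 — Real power: P = Re(S) = 0.002774 W.
Step 9 — Reactive power: Q = Im(S) = 22.81 VAR.
Step 10 — Apparent power: |S| = 22.81 VA.
Step 11 — Power factor: PF = P/|S| = 0.0001216 (lagging).

(a) P = 0.002774 W  (b) Q = 22.81 VAR  (c) S = 22.81 VA  (d) PF = 0.0001216 (lagging)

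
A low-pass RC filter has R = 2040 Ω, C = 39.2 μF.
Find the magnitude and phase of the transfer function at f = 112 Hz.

Step 1 — Angular frequency: ω = 2π·112 = 703.7 rad/s.
Step 2 — Transfer function: H(jω) = 1/(1 + jωRC).
Step 3 — Denominator: 1 + jωRC = 1 + j·703.7·2040·3.92e-05 = 1 + j56.27.
Step 4 — H = 0.0003157 - j0.01776.
Step 5 — Magnitude: |H| = 0.01777 (-35.0 dB); phase: φ = -89.0°.

|H| = 0.01777 (-35.0 dB), φ = -89.0°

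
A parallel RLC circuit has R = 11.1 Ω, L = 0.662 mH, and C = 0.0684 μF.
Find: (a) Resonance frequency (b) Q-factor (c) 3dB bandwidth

Step 1 — Resonance: ω₀ = 1/√(LC) = 1/√(0.000662·6.84e-08) = 1.486e+05 rad/s.
Step 2 — f₀ = ω₀/(2π) = 2.365e+04 Hz.
Step 3 — Parallel Q: Q = R/(ω₀L) = 11.1/(1.486e+05·0.000662) = 0.1128.
Step 4 — Bandwidth: Δω = ω₀/Q = 1.317e+06 rad/s; BW = Δω/(2π) = 2.096e+05 Hz.

(a) f₀ = 2.365e+04 Hz  (b) Q = 0.1128  (c) BW = 2.096e+05 Hz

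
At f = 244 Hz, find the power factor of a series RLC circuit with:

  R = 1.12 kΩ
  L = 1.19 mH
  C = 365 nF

Step 1 — Angular frequency: ω = 2π·f = 2π·244 = 1533 rad/s.
Step 2 — Component impedances:
  R: Z = R = 1120 Ω
  L: Z = jωL = j·1533·0.00119 = 0 + j1.824 Ω
  C: Z = 1/(jωC) = -j/(ω·C) = 0 - j1787 Ω
Step 3 — Series combination: Z_total = R + L + C = 1120 - j1785 Ω = 2107∠-57.9° Ω.
Step 4 — Power factor: PF = cos(φ) = Re(Z)/|Z| = 1120/2107.5 = 0.5314.
Step 5 — Type: Im(Z) = -1785 ⇒ leading (phase φ = -57.9°).

PF = 0.5314 (leading, φ = -57.9°)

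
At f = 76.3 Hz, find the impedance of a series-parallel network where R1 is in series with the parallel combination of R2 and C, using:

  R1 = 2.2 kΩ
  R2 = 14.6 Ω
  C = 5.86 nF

Step 1 — Angular frequency: ω = 2π·f = 2π·76.3 = 479.4 rad/s.
Step 2 — Component impedances:
  R1: Z = R = 2200 Ω
  R2: Z = R = 14.6 Ω
  C: Z = 1/(jωC) = -j/(ω·C) = 0 - j3.56e+05 Ω
Step 3 — Parallel branch: R2 || C = 1/(1/R2 + 1/C) = 14.6 - j0.0005988 Ω.
Step 4 — Series with R1: Z_total = R1 + (R2 || C) = 2215 - j0.0005988 Ω = 2215∠-0.0° Ω.

Z = 2215 - j0.0005988 Ω = 2215∠-0.0° Ω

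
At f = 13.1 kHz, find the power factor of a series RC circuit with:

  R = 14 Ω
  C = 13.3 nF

Step 1 — Angular frequency: ω = 2π·f = 2π·1.31e+04 = 8.231e+04 rad/s.
Step 2 — Component impedances:
  R: Z = R = 14 Ω
  C: Z = 1/(jωC) = -j/(ω·C) = 0 - j913.5 Ω
Step 3 — Series combination: Z_total = R + C = 14 - j913.5 Ω = 913.6∠-89.1° Ω.
Step 4 — Power factor: PF = cos(φ) = Re(Z)/|Z| = 14/913.6 = 0.01532.
Step 5 — Type: Im(Z) = -913.5 ⇒ leading (phase φ = -89.1°).

PF = 0.01532 (leading, φ = -89.1°)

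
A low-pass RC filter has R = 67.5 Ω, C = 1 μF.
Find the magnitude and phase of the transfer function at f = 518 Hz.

Step 1 — Angular frequency: ω = 2π·518 = 3255 rad/s.
Step 2 — Transfer function: H(jω) = 1/(1 + jωRC).
Step 3 — Denominator: 1 + jωRC = 1 + j·3255·67.5·1e-06 = 1 + j0.2197.
Step 4 — H = 0.954 - j0.2096.
Step 5 — Magnitude: |H| = 0.9767 (-0.2 dB); phase: φ = -12.4°.

|H| = 0.9767 (-0.2 dB), φ = -12.4°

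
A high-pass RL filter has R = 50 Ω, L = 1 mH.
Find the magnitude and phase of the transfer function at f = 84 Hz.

Step 1 — Angular frequency: ω = 2π·84 = 527.8 rad/s.
Step 2 — Transfer function: H(jω) = jωL/(R + jωL).
Step 3 — Numerator jωL = j·0.5278; denominator R + jωL = 50 + j0.5278.
Step 4 — H = 0.0001114 + j0.01055.
Step 5 — Magnitude: |H| = 0.01056 (-39.5 dB); phase: φ = 89.4°.

|H| = 0.01056 (-39.5 dB), φ = 89.4°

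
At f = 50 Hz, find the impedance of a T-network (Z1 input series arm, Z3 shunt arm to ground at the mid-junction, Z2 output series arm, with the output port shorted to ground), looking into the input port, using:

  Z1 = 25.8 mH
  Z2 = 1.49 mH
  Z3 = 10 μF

Step 1 — Angular frequency: ω = 2π·f = 2π·50 = 314.2 rad/s.
Step 2 — Component impedances:
  Z1: Z = jωL = j·314.2·0.0258 = 0 + j8.105 Ω
  Z2: Z = jωL = j·314.2·0.00149 = 0 + j0.4681 Ω
  Z3: Z = 1/(jωC) = -j/(ω·C) = 0 - j318.3 Ω
Step 3 — With the output port shorted to ground, the output series arm Z2 runs from the junction to ground; the shunt arm Z3 also runs from the junction to ground. They appear in parallel: Z3 || Z2 = 0 + j0.4688 Ω.
Step 4 — Series with input arm Z1: Z_in = Z1 + (Z3 || Z2) = 0 + j8.574 Ω = 8.574∠90.0° Ω.

Z = 0 + j8.574 Ω = 8.574∠90.0° Ω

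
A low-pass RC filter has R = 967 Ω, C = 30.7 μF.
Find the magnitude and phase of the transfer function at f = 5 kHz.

Step 1 — Angular frequency: ω = 2π·5000 = 3.142e+04 rad/s.
Step 2 — Transfer function: H(jω) = 1/(1 + jωRC).
Step 3 — Denominator: 1 + jωRC = 1 + j·3.142e+04·967·3.07e-05 = 1 + j932.6.
Step 4 — H = 1.15e-06 - j0.001072.
Step 5 — Magnitude: |H| = 0.001072 (-59.4 dB); phase: φ = -89.9°.

|H| = 0.001072 (-59.4 dB), φ = -89.9°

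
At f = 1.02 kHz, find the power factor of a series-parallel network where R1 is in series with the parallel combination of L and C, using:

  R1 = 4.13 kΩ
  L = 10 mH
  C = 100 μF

Step 1 — Angular frequency: ω = 2π·f = 2π·1020 = 6409 rad/s.
Step 2 — Component impedances:
  R1: Z = R = 4130 Ω
  L: Z = jωL = j·6409·0.01 = 0 + j64.09 Ω
  C: Z = 1/(jωC) = -j/(ω·C) = 0 - j1.56 Ω
Step 3 — Parallel branch: L || C = 1/(1/L + 1/C) = 0 - j1.599 Ω.
Step 4 — Series with R1: Z_total = R1 + (L || C) = 4130 - j1.599 Ω = 4130∠-0.0° Ω.
Step 5 — Power factor: PF = cos(φ) = Re(Z)/|Z| = 4130/4130 = 1.
Step 6 — Type: Im(Z) = -1.599 ⇒ leading (phase φ = -0.0°).

PF = 1 (leading, φ = -0.0°)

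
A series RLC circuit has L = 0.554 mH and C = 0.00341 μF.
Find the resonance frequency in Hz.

Step 1 — Resonance condition Im(Z)=0 gives ω₀ = 1/√(LC).
Step 2 — ω₀ = 1/√(0.000554·3.41e-09) = 7.276e+05 rad/s.
Step 3 — f₀ = ω₀/(2π) = 1.158e+05 Hz.

f₀ = 1.158e+05 Hz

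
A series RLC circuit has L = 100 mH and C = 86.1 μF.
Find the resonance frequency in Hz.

Step 1 — Resonance condition Im(Z)=0 gives ω₀ = 1/√(LC).
Step 2 — ω₀ = 1/√(0.1·8.61e-05) = 340.8 rad/s.
Step 3 — f₀ = ω₀/(2π) = 54.24 Hz.

f₀ = 54.24 Hz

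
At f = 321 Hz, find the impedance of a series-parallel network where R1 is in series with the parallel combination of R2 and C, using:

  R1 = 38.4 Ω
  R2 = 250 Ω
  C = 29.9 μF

Step 1 — Angular frequency: ω = 2π·f = 2π·321 = 2017 rad/s.
Step 2 — Component impedances:
  R1: Z = R = 38.4 Ω
  R2: Z = R = 250 Ω
  C: Z = 1/(jωC) = -j/(ω·C) = 0 - j16.58 Ω
Step 3 — Parallel branch: R2 || C = 1/(1/R2 + 1/C) = 1.095 - j16.51 Ω.
Step 4 — Series with R1: Z_total = R1 + (R2 || C) = 39.5 - j16.51 Ω = 42.81∠-22.7° Ω.

Z = 39.5 - j16.51 Ω = 42.81∠-22.7° Ω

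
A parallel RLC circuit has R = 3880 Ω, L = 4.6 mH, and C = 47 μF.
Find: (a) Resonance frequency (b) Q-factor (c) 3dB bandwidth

Step 1 — Resonance: ω₀ = 1/√(LC) = 1/√(0.0046·4.7e-05) = 2151 rad/s.
Step 2 — f₀ = ω₀/(2π) = 342.3 Hz.
Step 3 — Parallel Q: Q = R/(ω₀L) = 3880/(2151·0.0046) = 392.2.
Step 4 — Bandwidth: Δω = ω₀/Q = 5.484 rad/s; BW = Δω/(2π) = 0.8728 Hz.

(a) f₀ = 342.3 Hz  (b) Q = 392.2  (c) BW = 0.8728 Hz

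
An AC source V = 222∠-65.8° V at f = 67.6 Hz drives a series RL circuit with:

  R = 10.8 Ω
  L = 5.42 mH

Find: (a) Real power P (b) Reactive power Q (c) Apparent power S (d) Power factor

Step 1 — Angular frequency: ω = 2π·f = 2π·67.6 = 424.7 rad/s.
Step 2 — Component impedances:
  R: Z = R = 10.8 Ω
  L: Z = jωL = j·424.7·0.00542 = 0 + j2.302 Ω
Step 3 — Series combination: Z_total = R + L = 10.8 + j2.302 Ω = 11.04∠12.0° Ω.
Step 4 — Source phasor: V = 222∠-65.8° V = 91 - j202.5 V.
Step 5 — Current: I = V / Z = 4.237 - j19.65 A = 20.1∠-77.8° A.
Step 6 — Complex power: S = V·I* = 4365 + j930.4 VA.
Step 7 — Real power: P = Re(S) = 4365 W.
Step 8 — Reactive power: Q = Im(S) = 930.4 VAR.
Step 9 — Apparent power: |S| = 4463 VA.
Step 10 — Power factor: PF = P/|S| = 0.978 (lagging).

(a) P = 4365 W  (b) Q = 930.4 VAR  (c) S = 4463 VA  (d) PF = 0.978 (lagging)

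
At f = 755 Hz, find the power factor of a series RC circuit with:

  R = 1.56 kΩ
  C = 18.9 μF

Step 1 — Angular frequency: ω = 2π·f = 2π·755 = 4744 rad/s.
Step 2 — Component impedances:
  R: Z = R = 1560 Ω
  C: Z = 1/(jωC) = -j/(ω·C) = 0 - j11.15 Ω
Step 3 — Series combination: Z_total = R + C = 1560 - j11.15 Ω = 1560∠-0.4° Ω.
Step 4 — Power factor: PF = cos(φ) = Re(Z)/|Z| = 1560/1560 = 1.
Step 5 — Type: Im(Z) = -11.15 ⇒ leading (phase φ = -0.4°).

PF = 1 (leading, φ = -0.4°)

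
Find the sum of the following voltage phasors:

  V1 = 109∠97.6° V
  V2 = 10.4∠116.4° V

Step 1 — Convert each phasor to rectangular form:
  V1 = 109·(cos(97.6°) + j·sin(97.6°)) = -14.42 + j108 V
  V2 = 10.4·(cos(116.4°) + j·sin(116.4°)) = -4.624 + j9.315 V
Step 2 — Sum components: V_total = -19.04 + j117.4 V.
Step 3 — Convert to polar: |V_total| = 118.9 V, ∠V_total = 99.2°.

V_total = 118.9∠99.2° V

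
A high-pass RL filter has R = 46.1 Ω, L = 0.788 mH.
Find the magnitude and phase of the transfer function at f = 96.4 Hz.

Step 1 — Angular frequency: ω = 2π·96.4 = 605.7 rad/s.
Step 2 — Transfer function: H(jω) = jωL/(R + jωL).
Step 3 — Numerator jωL = j·0.4773; denominator R + jωL = 46.1 + j0.4773.
Step 4 — H = 0.0001072 + j0.01035.
Step 5 — Magnitude: |H| = 0.01035 (-39.7 dB); phase: φ = 89.4°.

|H| = 0.01035 (-39.7 dB), φ = 89.4°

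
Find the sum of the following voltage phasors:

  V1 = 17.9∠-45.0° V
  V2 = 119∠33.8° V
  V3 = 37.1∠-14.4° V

Step 1 — Convert each phasor to rectangular form:
  V1 = 17.9·(cos(-45.0°) + j·sin(-45.0°)) = 12.66 - j12.66 V
  V2 = 119·(cos(33.8°) + j·sin(33.8°)) = 98.89 + j66.2 V
  V3 = 37.1·(cos(-14.4°) + j·sin(-14.4°)) = 35.93 - j9.226 V
Step 2 — Sum components: V_total = 147.5 + j44.32 V.
Step 3 — Convert to polar: |V_total| = 154 V, ∠V_total = 16.7°.

V_total = 154∠16.7° V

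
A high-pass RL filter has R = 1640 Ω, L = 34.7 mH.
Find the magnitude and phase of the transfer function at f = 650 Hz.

Step 1 — Angular frequency: ω = 2π·650 = 4084 rad/s.
Step 2 — Transfer function: H(jω) = jωL/(R + jωL).
Step 3 — Numerator jωL = j·141.7; denominator R + jωL = 1640 + j141.7.
Step 4 — H = 0.007412 + j0.08577.
Step 5 — Magnitude: |H| = 0.08609 (-21.3 dB); phase: φ = 85.1°.

|H| = 0.08609 (-21.3 dB), φ = 85.1°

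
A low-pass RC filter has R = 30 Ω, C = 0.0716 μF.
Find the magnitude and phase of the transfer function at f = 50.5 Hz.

Step 1 — Angular frequency: ω = 2π·50.5 = 317.3 rad/s.
Step 2 — Transfer function: H(jω) = 1/(1 + jωRC).
Step 3 — Denominator: 1 + jωRC = 1 + j·317.3·30·7.16e-08 = 1 + j0.0006816.
Step 4 — H = 1 - j0.0006816.
Step 5 — Magnitude: |H| = 1 (-0.0 dB); phase: φ = -0.0°.

|H| = 1 (-0.0 dB), φ = -0.0°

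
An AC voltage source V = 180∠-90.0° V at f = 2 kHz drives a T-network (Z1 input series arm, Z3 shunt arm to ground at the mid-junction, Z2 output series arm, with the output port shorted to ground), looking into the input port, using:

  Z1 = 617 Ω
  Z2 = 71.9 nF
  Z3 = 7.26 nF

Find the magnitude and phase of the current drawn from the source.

Step 1 — Angular frequency: ω = 2π·f = 2π·2000 = 1.257e+04 rad/s.
Step 2 — Component impedances:
  Z1: Z = R = 617 Ω
  Z2: Z = 1/(jωC) = -j/(ω·C) = 0 - j1107 Ω
  Z3: Z = 1/(jωC) = -j/(ω·C) = 0 - j1.096e+04 Ω
Step 3 — With the output port shorted to ground, the output series arm Z2 runs from the junction to ground; the shunt arm Z3 also runs from the junction to ground. They appear in parallel: Z3 || Z2 = 0 - j1005 Ω.
Step 4 — Series with input arm Z1: Z_in = Z1 + (Z3 || Z2) = 617 - j1005 Ω = 1180∠-58.5° Ω.
Step 5 — Source phasor: V = 180∠-90.0° V = 0 - j180 V.
Step 6 — Ohm's law: I = V / Z_total = (0 - j180) / (617 - j1005) = 0.1301 - j0.07983 A.
Step 7 — Convert to polar: |I| = 0.1526 A, ∠I = -31.5°.

I = 0.1526∠-31.5° A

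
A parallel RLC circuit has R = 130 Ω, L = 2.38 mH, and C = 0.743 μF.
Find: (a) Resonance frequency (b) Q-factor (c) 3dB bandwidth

Step 1 — Resonance: ω₀ = 1/√(LC) = 1/√(0.00238·7.43e-07) = 2.378e+04 rad/s.
Step 2 — f₀ = ω₀/(2π) = 3785 Hz.
Step 3 — Parallel Q: Q = R/(ω₀L) = 130/(2.378e+04·0.00238) = 2.297.
Step 4 — Bandwidth: Δω = ω₀/Q = 1.035e+04 rad/s; BW = Δω/(2π) = 1648 Hz.

(a) f₀ = 3785 Hz  (b) Q = 2.297  (c) BW = 1648 Hz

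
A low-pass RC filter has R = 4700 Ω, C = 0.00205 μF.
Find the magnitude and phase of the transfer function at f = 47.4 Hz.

Step 1 — Angular frequency: ω = 2π·47.4 = 297.8 rad/s.
Step 2 — Transfer function: H(jω) = 1/(1 + jωRC).
Step 3 — Denominator: 1 + jωRC = 1 + j·297.8·4700·2.05e-09 = 1 + j0.00287.
Step 4 — H = 1 - j0.00287.
Step 5 — Magnitude: |H| = 1 (-0.0 dB); phase: φ = -0.2°.

|H| = 1 (-0.0 dB), φ = -0.2°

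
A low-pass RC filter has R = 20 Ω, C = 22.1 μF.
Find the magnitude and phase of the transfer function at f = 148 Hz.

Step 1 — Angular frequency: ω = 2π·148 = 929.9 rad/s.
Step 2 — Transfer function: H(jω) = 1/(1 + jωRC).
Step 3 — Denominator: 1 + jωRC = 1 + j·929.9·20·2.21e-05 = 1 + j0.411.
Step 4 — H = 0.8555 - j0.3516.
Step 5 — Magnitude: |H| = 0.9249 (-0.7 dB); phase: φ = -22.3°.

|H| = 0.9249 (-0.7 dB), φ = -22.3°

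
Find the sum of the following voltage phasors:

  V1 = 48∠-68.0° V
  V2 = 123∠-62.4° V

Step 1 — Convert each phasor to rectangular form:
  V1 = 48·(cos(-68.0°) + j·sin(-68.0°)) = 17.98 - j44.5 V
  V2 = 123·(cos(-62.4°) + j·sin(-62.4°)) = 56.99 - j109 V
Step 2 — Sum components: V_total = 74.97 - j153.5 V.
Step 3 — Convert to polar: |V_total| = 170.8 V, ∠V_total = -64.0°.

V_total = 170.8∠-64.0° V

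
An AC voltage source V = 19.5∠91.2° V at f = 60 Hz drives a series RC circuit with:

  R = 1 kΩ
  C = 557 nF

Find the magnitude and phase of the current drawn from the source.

Step 1 — Angular frequency: ω = 2π·f = 2π·60 = 377 rad/s.
Step 2 — Component impedances:
  R: Z = R = 1000 Ω
  C: Z = 1/(jωC) = -j/(ω·C) = 0 - j4762 Ω
Step 3 — Series combination: Z_total = R + C = 1000 - j4762 Ω = 4866∠-78.1° Ω.
Step 4 — Source phasor: V = 19.5∠91.2° V = -0.4084 + j19.5 V.
Step 5 — Ohm's law: I = V / Z_total = (-0.4084 + j19.5) / (1000 - j4762) = -0.003938 + j0.0007412 A.
Step 6 — Convert to polar: |I| = 0.004007 A, ∠I = 169.3°.

I = 0.004007∠169.3° A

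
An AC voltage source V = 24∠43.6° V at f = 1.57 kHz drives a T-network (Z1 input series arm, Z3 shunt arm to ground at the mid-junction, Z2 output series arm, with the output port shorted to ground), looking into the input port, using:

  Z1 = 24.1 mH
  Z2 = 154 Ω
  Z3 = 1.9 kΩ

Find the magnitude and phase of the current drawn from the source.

Step 1 — Angular frequency: ω = 2π·f = 2π·1570 = 9865 rad/s.
Step 2 — Component impedances:
  Z1: Z = jωL = j·9865·0.0241 = 0 + j237.7 Ω
  Z2: Z = R = 154 Ω
  Z3: Z = R = 1900 Ω
Step 3 — With the output port shorted to ground, the output series arm Z2 runs from the junction to ground; the shunt arm Z3 also runs from the junction to ground. They appear in parallel: Z3 || Z2 = 142.5 Ω.
Step 4 — Series with input arm Z1: Z_in = Z1 + (Z3 || Z2) = 142.5 + j237.7 Ω = 277.1∠59.1° Ω.
Step 5 — Source phasor: V = 24∠43.6° V = 17.38 + j16.55 V.
Step 6 — Ohm's law: I = V / Z_total = (17.38 + j16.55) / (142.5 + j237.7) = 0.08346 - j0.0231 A.
Step 7 — Convert to polar: |I| = 0.0866 A, ∠I = -15.5°.

I = 0.0866∠-15.5° A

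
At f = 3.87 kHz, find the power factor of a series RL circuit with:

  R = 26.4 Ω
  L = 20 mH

Step 1 — Angular frequency: ω = 2π·f = 2π·3870 = 2.432e+04 rad/s.
Step 2 — Component impedances:
  R: Z = R = 26.4 Ω
  L: Z = jωL = j·2.432e+04·0.02 = 0 + j486.3 Ω
Step 3 — Series combination: Z_total = R + L = 26.4 + j486.3 Ω = 487∠86.9° Ω.
Step 4 — Power factor: PF = cos(φ) = Re(Z)/|Z| = 26.4/487 = 0.05421.
Step 5 — Type: Im(Z) = 486.3 ⇒ lagging (phase φ = 86.9°).

PF = 0.05421 (lagging, φ = 86.9°)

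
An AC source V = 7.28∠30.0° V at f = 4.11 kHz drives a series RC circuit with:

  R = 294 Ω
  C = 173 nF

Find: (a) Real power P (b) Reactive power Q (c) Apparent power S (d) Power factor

Step 1 — Angular frequency: ω = 2π·f = 2π·4110 = 2.582e+04 rad/s.
Step 2 — Component impedances:
  R: Z = R = 294 Ω
  C: Z = 1/(jωC) = -j/(ω·C) = 0 - j223.8 Ω
Step 3 — Series combination: Z_total = R + C = 294 - j223.8 Ω = 369.5∠-37.3° Ω.
Step 4 — Source phasor: V = 7.28∠30.0° V = 6.305 + j3.64 V.
Step 5 — Current: I = V / Z = 0.007608 + j0.01817 A = 0.0197∠67.3° A.
Step 6 — Complex power: S = V·I* = 0.1141 - j0.08688 VA.
Step 7 — Real power: P = Re(S) = 0.1141 W.
Step 8 — Reactive power: Q = Im(S) = -0.08688 VAR.
Step 9 — Apparent power: |S| = 0.1434 VA.
Step 10 — Power factor: PF = P/|S| = 0.7956 (leading).

(a) P = 0.1141 W  (b) Q = -0.08688 VAR  (c) S = 0.1434 VA  (d) PF = 0.7956 (leading)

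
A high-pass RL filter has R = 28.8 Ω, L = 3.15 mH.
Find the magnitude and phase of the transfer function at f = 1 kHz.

Step 1 — Angular frequency: ω = 2π·1000 = 6283 rad/s.
Step 2 — Transfer function: H(jω) = jωL/(R + jωL).
Step 3 — Numerator jωL = j·19.79; denominator R + jωL = 28.8 + j19.79.
Step 4 — H = 0.3208 + j0.4668.
Step 5 — Magnitude: |H| = 0.5664 (-4.9 dB); phase: φ = 55.5°.

|H| = 0.5664 (-4.9 dB), φ = 55.5°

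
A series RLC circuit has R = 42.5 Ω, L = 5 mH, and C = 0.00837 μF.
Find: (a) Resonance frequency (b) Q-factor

Step 1 — Resonance condition Im(Z)=0 gives ω₀ = 1/√(LC).
Step 2 — ω₀ = 1/√(0.005·8.37e-09) = 1.546e+05 rad/s.
Step 3 — f₀ = ω₀/(2π) = 2.46e+04 Hz.
Step 4 — Series Q: Q = ω₀L/R = 1.546e+05·0.005/42.5 = 18.19.

(a) f₀ = 2.46e+04 Hz  (b) Q = 18.19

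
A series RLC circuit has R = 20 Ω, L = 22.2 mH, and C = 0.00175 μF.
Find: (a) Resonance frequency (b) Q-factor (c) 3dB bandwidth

Step 1 — Resonance: ω₀ = 1/√(LC) = 1/√(0.0222·1.75e-09) = 1.604e+05 rad/s.
Step 2 — f₀ = ω₀/(2π) = 2.553e+04 Hz.
Step 3 — Series Q: Q = ω₀L/R = 1.604e+05·0.0222/20 = 178.1.
Step 4 — Bandwidth: Δω = ω₀/Q = 900.9 rad/s; BW = Δω/(2π) = 143.4 Hz.

(a) f₀ = 2.553e+04 Hz  (b) Q = 178.1  (c) BW = 143.4 Hz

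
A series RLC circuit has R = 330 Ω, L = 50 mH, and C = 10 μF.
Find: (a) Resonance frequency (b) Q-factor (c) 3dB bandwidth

Step 1 — Resonance condition Im(Z)=0 gives ω₀ = 1/√(LC).
Step 2 — ω₀ = 1/√(0.05·1e-05) = 1414 rad/s.
Step 3 — f₀ = ω₀/(2π) = 225.1 Hz.
Step 4 — Series Q: Q = ω₀L/R = 1414·0.05/330 = 0.2143.
Step 5 — 3dB bandwidth: Δω = ω₀/Q = 6600 rad/s; BW = Δω/(2π) = 1050 Hz.

(a) f₀ = 225.1 Hz  (b) Q = 0.2143  (c) BW = 1050 Hz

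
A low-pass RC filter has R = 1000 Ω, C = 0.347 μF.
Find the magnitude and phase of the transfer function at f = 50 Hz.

Step 1 — Angular frequency: ω = 2π·50 = 314.2 rad/s.
Step 2 — Transfer function: H(jω) = 1/(1 + jωRC).
Step 3 — Denominator: 1 + jωRC = 1 + j·314.2·1000·3.47e-07 = 1 + j0.109.
Step 4 — H = 0.9883 - j0.1077.
Step 5 — Magnitude: |H| = 0.9941 (-0.1 dB); phase: φ = -6.2°.

|H| = 0.9941 (-0.1 dB), φ = -6.2°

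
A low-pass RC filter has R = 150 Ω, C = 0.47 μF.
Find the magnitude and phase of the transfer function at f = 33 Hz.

Step 1 — Angular frequency: ω = 2π·33 = 207.3 rad/s.
Step 2 — Transfer function: H(jω) = 1/(1 + jωRC).
Step 3 — Denominator: 1 + jωRC = 1 + j·207.3·150·4.7e-07 = 1 + j0.01462.
Step 4 — H = 0.9998 - j0.01461.
Step 5 — Magnitude: |H| = 0.9999 (-0.0 dB); phase: φ = -0.8°.

|H| = 0.9999 (-0.0 dB), φ = -0.8°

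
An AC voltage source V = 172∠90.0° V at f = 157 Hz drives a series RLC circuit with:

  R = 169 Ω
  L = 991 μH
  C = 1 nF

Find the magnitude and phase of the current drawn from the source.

Step 1 — Angular frequency: ω = 2π·f = 2π·157 = 986.5 rad/s.
Step 2 — Component impedances:
  R: Z = R = 169 Ω
  L: Z = jωL = j·986.5·0.000991 = 0 + j0.9776 Ω
  C: Z = 1/(jωC) = -j/(ω·C) = 0 - j1.014e+06 Ω
Step 3 — Series combination: Z_total = R + L + C = 169 - j1.014e+06 Ω = 1.014e+06∠-90.0° Ω.
Step 4 — Source phasor: V = 172∠90.0° V = 0 + j172 V.
Step 5 — Ohm's law: I = V / Z_total = (0 + j172) / (169 - j1.014e+06) = -0.0001697 + j2.829e-08 A.
Step 6 — Convert to polar: |I| = 0.0001697 A, ∠I = 180.0°.

I = 0.0001697∠180.0° A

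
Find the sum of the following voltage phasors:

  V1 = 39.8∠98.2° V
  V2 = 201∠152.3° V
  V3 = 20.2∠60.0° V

Step 1 — Convert each phasor to rectangular form:
  V1 = 39.8·(cos(98.2°) + j·sin(98.2°)) = -5.677 + j39.39 V
  V2 = 201·(cos(152.3°) + j·sin(152.3°)) = -178 + j93.43 V
  V3 = 20.2·(cos(60.0°) + j·sin(60.0°)) = 10.1 + j17.49 V
Step 2 — Sum components: V_total = -173.5 + j150.3 V.
Step 3 — Convert to polar: |V_total| = 229.6 V, ∠V_total = 139.1°.

V_total = 229.6∠139.1° V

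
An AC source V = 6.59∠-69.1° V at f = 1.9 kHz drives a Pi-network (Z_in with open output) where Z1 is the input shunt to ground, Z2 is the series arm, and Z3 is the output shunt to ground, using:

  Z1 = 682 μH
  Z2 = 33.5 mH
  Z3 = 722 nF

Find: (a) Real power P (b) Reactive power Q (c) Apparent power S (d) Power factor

Step 1 — Angular frequency: ω = 2π·f = 2π·1900 = 1.194e+04 rad/s.
Step 2 — Component impedances:
  Z1: Z = jωL = j·1.194e+04·0.000682 = 0 + j8.142 Ω
  Z2: Z = jωL = j·1.194e+04·0.0335 = 0 + j399.9 Ω
  Z3: Z = 1/(jωC) = -j/(ω·C) = 0 - j116 Ω
Step 3 — With open output, the series arm Z2 and the output shunt Z3 appear in series to ground: Z2 + Z3 = 0 + j283.9 Ω.
Step 4 — Parallel with input shunt Z1: Z_in = Z1 || (Z2 + Z3) = 0 + j7.915 Ω = 7.915∠90.0° Ω.
Step 5 — Source phasor: V = 6.59∠-69.1° V = 2.351 - j6.156 V.
Step 6 — Current: I = V / Z = -0.7778 - j0.297 A = 0.8326∠-159.1° A.
Step 7 — Complex power: S = V·I* = 0 + j5.487 VA.
Step 8 — Real power: P = Re(S) = 0 W.
Step 9 — Reactive power: Q = Im(S) = 5.487 VAR.
Step 10 — Apparent power: |S| = 5.487 VA.
Step 11 — Power factor: PF = P/|S| = 0 (lagging).

(a) P = 0 W  (b) Q = 5.487 VAR  (c) S = 5.487 VA  (d) PF = 0 (lagging)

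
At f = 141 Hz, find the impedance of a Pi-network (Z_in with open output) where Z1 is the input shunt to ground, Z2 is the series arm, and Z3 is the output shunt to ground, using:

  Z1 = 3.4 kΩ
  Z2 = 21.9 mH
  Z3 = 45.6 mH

Step 1 — Angular frequency: ω = 2π·f = 2π·141 = 885.9 rad/s.
Step 2 — Component impedances:
  Z1: Z = R = 3400 Ω
  Z2: Z = jωL = j·885.9·0.0219 = 0 + j19.4 Ω
  Z3: Z = jωL = j·885.9·0.0456 = 0 + j40.4 Ω
Step 3 — With open output, the series arm Z2 and the output shunt Z3 appear in series to ground: Z2 + Z3 = 0 + j59.8 Ω.
Step 4 — Parallel with input shunt Z1: Z_in = Z1 || (Z2 + Z3) = 1.051 + j59.78 Ω = 59.79∠89.0° Ω.

Z = 1.051 + j59.78 Ω = 59.79∠89.0° Ω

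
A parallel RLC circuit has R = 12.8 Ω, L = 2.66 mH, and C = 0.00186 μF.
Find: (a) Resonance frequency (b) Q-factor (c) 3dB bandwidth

Step 1 — Resonance: ω₀ = 1/√(LC) = 1/√(0.00266·1.86e-09) = 4.496e+05 rad/s.
Step 2 — f₀ = ω₀/(2π) = 7.155e+04 Hz.
Step 3 — Parallel Q: Q = R/(ω₀L) = 12.8/(4.496e+05·0.00266) = 0.0107.
Step 4 — Bandwidth: Δω = ω₀/Q = 4.2e+07 rad/s; BW = Δω/(2π) = 6.685e+06 Hz.

(a) f₀ = 7.155e+04 Hz  (b) Q = 0.0107  (c) BW = 6.685e+06 Hz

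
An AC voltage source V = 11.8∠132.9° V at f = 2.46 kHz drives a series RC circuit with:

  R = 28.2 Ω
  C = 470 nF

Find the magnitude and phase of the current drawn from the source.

Step 1 — Angular frequency: ω = 2π·f = 2π·2460 = 1.546e+04 rad/s.
Step 2 — Component impedances:
  R: Z = R = 28.2 Ω
  C: Z = 1/(jωC) = -j/(ω·C) = 0 - j137.7 Ω
Step 3 — Series combination: Z_total = R + C = 28.2 - j137.7 Ω = 140.5∠-78.4° Ω.
Step 4 — Source phasor: V = 11.8∠132.9° V = -8.033 + j8.644 V.
Step 5 — Ohm's law: I = V / Z_total = (-8.033 + j8.644) / (28.2 - j137.7) = -0.07174 - j0.04366 A.
Step 6 — Convert to polar: |I| = 0.08398 A, ∠I = -148.7°.

I = 0.08398∠-148.7° A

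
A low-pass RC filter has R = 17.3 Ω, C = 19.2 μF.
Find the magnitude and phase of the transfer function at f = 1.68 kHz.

Step 1 — Angular frequency: ω = 2π·1680 = 1.056e+04 rad/s.
Step 2 — Transfer function: H(jω) = 1/(1 + jωRC).
Step 3 — Denominator: 1 + jωRC = 1 + j·1.056e+04·17.3·1.92e-05 = 1 + j3.506.
Step 4 — H = 0.07523 - j0.2638.
Step 5 — Magnitude: |H| = 0.2743 (-11.2 dB); phase: φ = -74.1°.

|H| = 0.2743 (-11.2 dB), φ = -74.1°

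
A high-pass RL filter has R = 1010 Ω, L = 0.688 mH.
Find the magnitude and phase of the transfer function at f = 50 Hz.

Step 1 — Angular frequency: ω = 2π·50 = 314.2 rad/s.
Step 2 — Transfer function: H(jω) = jωL/(R + jωL).
Step 3 — Numerator jωL = j·0.2161; denominator R + jωL = 1010 + j0.2161.
Step 4 — H = 4.58e-08 + j0.000214.
Step 5 — Magnitude: |H| = 0.000214 (-73.4 dB); phase: φ = 90.0°.

|H| = 0.000214 (-73.4 dB), φ = 90.0°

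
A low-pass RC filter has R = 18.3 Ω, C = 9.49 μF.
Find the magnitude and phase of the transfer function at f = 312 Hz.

Step 1 — Angular frequency: ω = 2π·312 = 1960 rad/s.
Step 2 — Transfer function: H(jω) = 1/(1 + jωRC).
Step 3 — Denominator: 1 + jωRC = 1 + j·1960·18.3·9.49e-06 = 1 + j0.3404.
Step 4 — H = 0.8961 - j0.3051.
Step 5 — Magnitude: |H| = 0.9466 (-0.5 dB); phase: φ = -18.8°.

|H| = 0.9466 (-0.5 dB), φ = -18.8°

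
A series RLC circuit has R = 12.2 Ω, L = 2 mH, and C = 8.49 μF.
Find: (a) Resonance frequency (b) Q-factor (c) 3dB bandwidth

Step 1 — Resonance: ω₀ = 1/√(LC) = 1/√(0.002·8.49e-06) = 7674 rad/s.
Step 2 — f₀ = ω₀/(2π) = 1221 Hz.
Step 3 — Series Q: Q = ω₀L/R = 7674·0.002/12.2 = 1.258.
Step 4 — Bandwidth: Δω = ω₀/Q = 6100 rad/s; BW = Δω/(2π) = 970.8 Hz.

(a) f₀ = 1221 Hz  (b) Q = 1.258  (c) BW = 970.8 Hz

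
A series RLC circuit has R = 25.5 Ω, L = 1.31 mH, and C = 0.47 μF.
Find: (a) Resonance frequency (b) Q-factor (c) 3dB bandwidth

Step 1 — Resonance: ω₀ = 1/√(LC) = 1/√(0.00131·4.7e-07) = 4.03e+04 rad/s.
Step 2 — f₀ = ω₀/(2π) = 6414 Hz.
Step 3 — Series Q: Q = ω₀L/R = 4.03e+04·0.00131/25.5 = 2.07.
Step 4 — Bandwidth: Δω = ω₀/Q = 1.947e+04 rad/s; BW = Δω/(2π) = 3098 Hz.

(a) f₀ = 6414 Hz  (b) Q = 2.07  (c) BW = 3098 Hz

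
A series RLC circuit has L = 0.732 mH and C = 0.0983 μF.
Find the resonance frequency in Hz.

Step 1 — Resonance condition Im(Z)=0 gives ω₀ = 1/√(LC).
Step 2 — ω₀ = 1/√(0.000732·9.83e-08) = 1.179e+05 rad/s.
Step 3 — f₀ = ω₀/(2π) = 1.876e+04 Hz.

f₀ = 1.876e+04 Hz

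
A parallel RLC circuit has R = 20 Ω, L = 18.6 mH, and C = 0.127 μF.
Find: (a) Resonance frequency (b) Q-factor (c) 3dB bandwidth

Step 1 — Resonance: ω₀ = 1/√(LC) = 1/√(0.0186·1.27e-07) = 2.058e+04 rad/s.
Step 2 — f₀ = ω₀/(2π) = 3275 Hz.
Step 3 — Parallel Q: Q = R/(ω₀L) = 20/(2.058e+04·0.0186) = 0.05226.
Step 4 — Bandwidth: Δω = ω₀/Q = 3.937e+05 rad/s; BW = Δω/(2π) = 6.266e+04 Hz.

(a) f₀ = 3275 Hz  (b) Q = 0.05226  (c) BW = 6.266e+04 Hz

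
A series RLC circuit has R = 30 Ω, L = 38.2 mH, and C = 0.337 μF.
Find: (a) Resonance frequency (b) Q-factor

Step 1 — Resonance condition Im(Z)=0 gives ω₀ = 1/√(LC).
Step 2 — ω₀ = 1/√(0.0382·3.37e-07) = 8814 rad/s.
Step 3 — f₀ = ω₀/(2π) = 1403 Hz.
Step 4 — Series Q: Q = ω₀L/R = 8814·0.0382/30 = 11.22.

(a) f₀ = 1403 Hz  (b) Q = 11.22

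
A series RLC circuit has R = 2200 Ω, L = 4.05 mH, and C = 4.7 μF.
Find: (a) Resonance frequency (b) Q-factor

Step 1 — Resonance condition Im(Z)=0 gives ω₀ = 1/√(LC).
Step 2 — ω₀ = 1/√(0.00405·4.7e-06) = 7248 rad/s.
Step 3 — f₀ = ω₀/(2π) = 1154 Hz.
Step 4 — Series Q: Q = ω₀L/R = 7248·0.00405/2200 = 0.01334.

(a) f₀ = 1154 Hz  (b) Q = 0.01334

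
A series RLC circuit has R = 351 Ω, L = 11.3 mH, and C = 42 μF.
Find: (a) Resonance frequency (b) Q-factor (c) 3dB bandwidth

Step 1 — Resonance: ω₀ = 1/√(LC) = 1/√(0.0113·4.2e-05) = 1452 rad/s.
Step 2 — f₀ = ω₀/(2π) = 231 Hz.
Step 3 — Series Q: Q = ω₀L/R = 1452·0.0113/351 = 0.04673.
Step 4 — Bandwidth: Δω = ω₀/Q = 3.106e+04 rad/s; BW = Δω/(2π) = 4944 Hz.

(a) f₀ = 231 Hz  (b) Q = 0.04673  (c) BW = 4944 Hz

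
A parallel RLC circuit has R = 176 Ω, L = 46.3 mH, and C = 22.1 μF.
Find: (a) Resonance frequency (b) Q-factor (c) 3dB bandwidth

Step 1 — Resonance: ω₀ = 1/√(LC) = 1/√(0.0463·2.21e-05) = 988.6 rad/s.
Step 2 — f₀ = ω₀/(2π) = 157.3 Hz.
Step 3 — Parallel Q: Q = R/(ω₀L) = 176/(988.6·0.0463) = 3.845.
Step 4 — Bandwidth: Δω = ω₀/Q = 257.1 rad/s; BW = Δω/(2π) = 40.92 Hz.

(a) f₀ = 157.3 Hz  (b) Q = 3.845  (c) BW = 40.92 Hz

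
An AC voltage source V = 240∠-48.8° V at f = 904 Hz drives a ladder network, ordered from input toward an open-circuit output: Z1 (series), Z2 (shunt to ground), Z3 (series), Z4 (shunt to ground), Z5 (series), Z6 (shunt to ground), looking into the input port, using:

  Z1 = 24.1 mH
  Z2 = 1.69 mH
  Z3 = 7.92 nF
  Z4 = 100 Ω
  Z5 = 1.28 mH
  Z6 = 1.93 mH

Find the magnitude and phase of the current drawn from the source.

Step 1 — Angular frequency: ω = 2π·f = 2π·904 = 5680 rad/s.
Step 2 — Component impedances:
  Z1: Z = jωL = j·5680·0.0241 = 0 + j136.9 Ω
  Z2: Z = jωL = j·5680·0.00169 = 0 + j9.599 Ω
  Z3: Z = 1/(jωC) = -j/(ω·C) = 0 - j2.223e+04 Ω
  Z4: Z = R = 100 Ω
  Z5: Z = jωL = j·5680·0.00128 = 0 + j7.27 Ω
  Z6: Z = jωL = j·5680·0.00193 = 0 + j10.96 Ω
Step 3 — Ladder network (open output): work backward from the far end, alternating series and parallel combinations. Z_in = 6.014e-07 + j146.5 Ω = 146.5∠90.0° Ω.
Step 4 — Source phasor: V = 240∠-48.8° V = 158.1 - j180.6 V.
Step 5 — Ohm's law: I = V / Z_total = (158.1 - j180.6) / (6.014e-07 + j146.5) = -1.233 - j1.079 A.
Step 6 — Convert to polar: |I| = 1.638 A, ∠I = -138.8°.

I = 1.638∠-138.8° A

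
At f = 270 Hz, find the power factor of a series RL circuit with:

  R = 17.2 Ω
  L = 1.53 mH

Step 1 — Angular frequency: ω = 2π·f = 2π·270 = 1696 rad/s.
Step 2 — Component impedances:
  R: Z = R = 17.2 Ω
  L: Z = jωL = j·1696·0.00153 = 0 + j2.596 Ω
Step 3 — Series combination: Z_total = R + L = 17.2 + j2.596 Ω = 17.39∠8.6° Ω.
Step 4 — Power factor: PF = cos(φ) = Re(Z)/|Z| = 17.2/17.395 = 0.9888.
Step 5 — Type: Im(Z) = 2.596 ⇒ lagging (phase φ = 8.6°).

PF = 0.9888 (lagging, φ = 8.6°)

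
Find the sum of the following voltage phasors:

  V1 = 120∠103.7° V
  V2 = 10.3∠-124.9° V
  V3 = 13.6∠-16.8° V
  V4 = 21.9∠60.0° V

Step 1 — Convert each phasor to rectangular form:
  V1 = 120·(cos(103.7°) + j·sin(103.7°)) = -28.42 + j116.6 V
  V2 = 10.3·(cos(-124.9°) + j·sin(-124.9°)) = -5.893 - j8.448 V
  V3 = 13.6·(cos(-16.8°) + j·sin(-16.8°)) = 13.02 - j3.931 V
  V4 = 21.9·(cos(60.0°) + j·sin(60.0°)) = 10.95 + j18.97 V
Step 2 — Sum components: V_total = -10.34 + j123.2 V.
Step 3 — Convert to polar: |V_total| = 123.6 V, ∠V_total = 94.8°.

V_total = 123.6∠94.8° V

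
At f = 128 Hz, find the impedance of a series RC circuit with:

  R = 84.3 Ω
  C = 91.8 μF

Step 1 — Angular frequency: ω = 2π·f = 2π·128 = 804.2 rad/s.
Step 2 — Component impedances:
  R: Z = R = 84.3 Ω
  C: Z = 1/(jωC) = -j/(ω·C) = 0 - j13.54 Ω
Step 3 — Series combination: Z_total = R + C = 84.3 - j13.54 Ω = 85.38∠-9.1° Ω.

Z = 84.3 - j13.54 Ω = 85.38∠-9.1° Ω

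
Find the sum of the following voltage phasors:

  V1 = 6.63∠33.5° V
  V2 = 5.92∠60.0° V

Step 1 — Convert each phasor to rectangular form:
  V1 = 6.63·(cos(33.5°) + j·sin(33.5°)) = 5.529 + j3.659 V
  V2 = 5.92·(cos(60.0°) + j·sin(60.0°)) = 2.96 + j5.127 V
Step 2 — Sum components: V_total = 8.489 + j8.786 V.
Step 3 — Convert to polar: |V_total| = 12.22 V, ∠V_total = 46.0°.

V_total = 12.22∠46.0° V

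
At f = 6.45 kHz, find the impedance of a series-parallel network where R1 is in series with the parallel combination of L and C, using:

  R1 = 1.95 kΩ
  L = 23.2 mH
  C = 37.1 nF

Step 1 — Angular frequency: ω = 2π·f = 2π·6450 = 4.053e+04 rad/s.
Step 2 — Component impedances:
  R1: Z = R = 1950 Ω
  L: Z = jωL = j·4.053e+04·0.0232 = 0 + j940.2 Ω
  C: Z = 1/(jωC) = -j/(ω·C) = 0 - j665.1 Ω
Step 3 — Parallel branch: L || C = 1/(1/L + 1/C) = 0 - j2273 Ω.
Step 4 — Series with R1: Z_total = R1 + (L || C) = 1950 - j2273 Ω = 2995∠-49.4° Ω.

Z = 1950 - j2273 Ω = 2995∠-49.4° Ω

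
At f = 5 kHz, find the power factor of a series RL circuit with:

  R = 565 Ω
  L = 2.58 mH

Step 1 — Angular frequency: ω = 2π·f = 2π·5000 = 3.142e+04 rad/s.
Step 2 — Component impedances:
  R: Z = R = 565 Ω
  L: Z = jωL = j·3.142e+04·0.00258 = 0 + j81.05 Ω
Step 3 — Series combination: Z_total = R + L = 565 + j81.05 Ω = 570.8∠8.2° Ω.
Step 4 — Power factor: PF = cos(φ) = Re(Z)/|Z| = 565/570.78 = 0.9899.
Step 5 — Type: Im(Z) = 81.05 ⇒ lagging (phase φ = 8.2°).

PF = 0.9899 (lagging, φ = 8.2°)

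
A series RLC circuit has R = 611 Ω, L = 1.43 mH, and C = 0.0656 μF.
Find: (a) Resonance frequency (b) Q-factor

Step 1 — Resonance condition Im(Z)=0 gives ω₀ = 1/√(LC).
Step 2 — ω₀ = 1/√(0.00143·6.56e-08) = 1.032e+05 rad/s.
Step 3 — f₀ = ω₀/(2π) = 1.643e+04 Hz.
Step 4 — Series Q: Q = ω₀L/R = 1.032e+05·0.00143/611 = 0.2416.

(a) f₀ = 1.643e+04 Hz  (b) Q = 0.2416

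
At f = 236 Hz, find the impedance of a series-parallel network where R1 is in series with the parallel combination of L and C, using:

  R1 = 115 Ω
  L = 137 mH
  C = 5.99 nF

Step 1 — Angular frequency: ω = 2π·f = 2π·236 = 1483 rad/s.
Step 2 — Component impedances:
  R1: Z = R = 115 Ω
  L: Z = jωL = j·1483·0.137 = 0 + j203.1 Ω
  C: Z = 1/(jωC) = -j/(ω·C) = 0 - j1.126e+05 Ω
Step 3 — Parallel branch: L || C = 1/(1/L + 1/C) = 0 + j203.5 Ω.
Step 4 — Series with R1: Z_total = R1 + (L || C) = 115 + j203.5 Ω = 233.8∠60.5° Ω.

Z = 115 + j203.5 Ω = 233.8∠60.5° Ω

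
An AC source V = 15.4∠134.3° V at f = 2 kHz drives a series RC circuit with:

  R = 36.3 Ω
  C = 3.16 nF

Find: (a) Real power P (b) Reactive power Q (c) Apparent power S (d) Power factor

Step 1 — Angular frequency: ω = 2π·f = 2π·2000 = 1.257e+04 rad/s.
Step 2 — Component impedances:
  R: Z = R = 36.3 Ω
  C: Z = 1/(jωC) = -j/(ω·C) = 0 - j2.518e+04 Ω
Step 3 — Series combination: Z_total = R + C = 36.3 - j2.518e+04 Ω = 2.518e+04∠-89.9° Ω.
Step 4 — Source phasor: V = 15.4∠134.3° V = -10.76 + j11.02 V.
Step 5 — Current: I = V / Z = -0.0004383 - j0.0004265 A = 0.0006115∠-135.8° A.
Step 6 — Complex power: S = V·I* = 1.358e-05 - j0.009418 VA.
Step 7 — Real power: P = Re(S) = 1.358e-05 W.
Step 8 — Reactive power: Q = Im(S) = -0.009418 VAR.
Step 9 — Apparent power: |S| = 0.009418 VA.
Step 10 — Power factor: PF = P/|S| = 0.001441 (leading).

(a) P = 1.358e-05 W  (b) Q = -0.009418 VAR  (c) S = 0.009418 VA  (d) PF = 0.001441 (leading)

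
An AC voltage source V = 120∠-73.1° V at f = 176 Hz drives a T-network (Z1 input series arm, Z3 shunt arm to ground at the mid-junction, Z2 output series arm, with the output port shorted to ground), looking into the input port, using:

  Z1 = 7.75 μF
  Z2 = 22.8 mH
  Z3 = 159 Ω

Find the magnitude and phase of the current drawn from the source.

Step 1 — Angular frequency: ω = 2π·f = 2π·176 = 1106 rad/s.
Step 2 — Component impedances:
  Z1: Z = 1/(jωC) = -j/(ω·C) = 0 - j116.7 Ω
  Z2: Z = jωL = j·1106·0.0228 = 0 + j25.21 Ω
  Z3: Z = R = 159 Ω
Step 3 — With the output port shorted to ground, the output series arm Z2 runs from the junction to ground; the shunt arm Z3 also runs from the junction to ground. They appear in parallel: Z3 || Z2 = 3.9 + j24.59 Ω.
Step 4 — Series with input arm Z1: Z_in = Z1 + (Z3 || Z2) = 3.9 - j92.09 Ω = 92.17∠-87.6° Ω.
Step 5 — Source phasor: V = 120∠-73.1° V = 34.88 - j114.8 V.
Step 6 — Ohm's law: I = V / Z_total = (34.88 - j114.8) / (3.9 - j92.09) = 1.261 + j0.3254 A.
Step 7 — Convert to polar: |I| = 1.302 A, ∠I = 14.5°.

I = 1.302∠14.5° A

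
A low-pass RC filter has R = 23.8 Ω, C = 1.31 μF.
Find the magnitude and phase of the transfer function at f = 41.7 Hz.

Step 1 — Angular frequency: ω = 2π·41.7 = 262 rad/s.
Step 2 — Transfer function: H(jω) = 1/(1 + jωRC).
Step 3 — Denominator: 1 + jωRC = 1 + j·262·23.8·1.31e-06 = 1 + j0.008169.
Step 4 — H = 0.9999 - j0.008168.
Step 5 — Magnitude: |H| = 1 (-0.0 dB); phase: φ = -0.5°.

|H| = 1 (-0.0 dB), φ = -0.5°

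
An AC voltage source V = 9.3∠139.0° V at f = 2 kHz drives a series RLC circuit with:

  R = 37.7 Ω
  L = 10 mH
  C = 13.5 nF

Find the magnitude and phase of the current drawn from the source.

Step 1 — Angular frequency: ω = 2π·f = 2π·2000 = 1.257e+04 rad/s.
Step 2 — Component impedances:
  R: Z = R = 37.7 Ω
  L: Z = jωL = j·1.257e+04·0.01 = 0 + j125.7 Ω
  C: Z = 1/(jωC) = -j/(ω·C) = 0 - j5895 Ω
Step 3 — Series combination: Z_total = R + L + C = 37.7 - j5769 Ω = 5769∠-89.6° Ω.
Step 4 — Source phasor: V = 9.3∠139.0° V = -7.019 + j6.101 V.
Step 5 — Ohm's law: I = V / Z_total = (-7.019 + j6.101) / (37.7 - j5769) = -0.001066 - j0.00121 A.
Step 6 — Convert to polar: |I| = 0.001612 A, ∠I = -131.4°.

I = 0.001612∠-131.4° A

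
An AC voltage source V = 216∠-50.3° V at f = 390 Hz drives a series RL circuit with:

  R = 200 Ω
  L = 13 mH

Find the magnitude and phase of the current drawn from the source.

Step 1 — Angular frequency: ω = 2π·f = 2π·390 = 2450 rad/s.
Step 2 — Component impedances:
  R: Z = R = 200 Ω
  L: Z = jωL = j·2450·0.013 = 0 + j31.86 Ω
Step 3 — Series combination: Z_total = R + L = 200 + j31.86 Ω = 202.5∠9.0° Ω.
Step 4 — Source phasor: V = 216∠-50.3° V = 138 - j166.2 V.
Step 5 — Ohm's law: I = V / Z_total = (138 - j166.2) / (200 + j31.86) = 0.5437 - j0.9176 A.
Step 6 — Convert to polar: |I| = 1.067 A, ∠I = -59.3°.

I = 1.067∠-59.3° A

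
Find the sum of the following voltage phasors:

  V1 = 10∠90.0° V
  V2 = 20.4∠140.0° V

Step 1 — Convert each phasor to rectangular form:
  V1 = 10·(cos(90.0°) + j·sin(90.0°)) = 0 + j10 V
  V2 = 20.4·(cos(140.0°) + j·sin(140.0°)) = -15.63 + j13.11 V
Step 2 — Sum components: V_total = -15.63 + j23.11 V.
Step 3 — Convert to polar: |V_total| = 27.9 V, ∠V_total = 124.1°.

V_total = 27.9∠124.1° V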